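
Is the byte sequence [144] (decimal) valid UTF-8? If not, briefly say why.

invalid (continuation byte with no leading byte)

Byte 0x90 = 10010000 has the form 10xxxxxx — a continuation byte — but there is no preceding leading byte.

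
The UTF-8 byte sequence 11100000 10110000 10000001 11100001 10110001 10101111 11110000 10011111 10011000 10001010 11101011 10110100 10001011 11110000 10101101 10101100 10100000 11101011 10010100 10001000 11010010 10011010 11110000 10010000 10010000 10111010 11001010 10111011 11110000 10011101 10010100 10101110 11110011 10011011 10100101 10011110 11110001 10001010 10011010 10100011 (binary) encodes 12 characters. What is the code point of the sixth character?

Offset 0: leading byte 0xE0 = 11100000 → 3-byte char #1 = E0 B0 81.
Offset 3: leading byte 0xE1 = 11100001 → 3-byte char #2 = E1 B1 AF.
Offset 6: leading byte 0xF0 = 11110000 → 4-byte char #3 = F0 9F 98 8A.
Offset 10: leading byte 0xEB = 11101011 → 3-byte char #4 = EB B4 8B.
Offset 13: leading byte 0xF0 = 11110000 → 4-byte char #5 = F0 AD AC A0.
Offset 17: leading byte 0xEB = 11101011 → 3-byte char #6 = EB 94 88.
Leading byte 0xEB = 11101011 matches 1110xxxx → 3-byte sequence.
Byte 1: 0xEB = 11101011, payload 1011 (4 bits).
Byte 2: 0x94 = 10010100 (10xxxxxx ✓), payload 010100.
Byte 3: 0x88 = 10001000 (10xxxxxx ✓), payload 001000.
Concatenate: 1011010100001000 = 0xB508 (16 bits → U+B508).

U+B508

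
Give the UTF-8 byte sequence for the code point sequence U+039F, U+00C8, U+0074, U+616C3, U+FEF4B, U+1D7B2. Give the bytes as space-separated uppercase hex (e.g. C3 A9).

CE 9F C3 88 74 F1 A1 9B 83 F3 BE BD 8B F0 9D 9E B2

U+039F: 2-byte form → CE 9F.
U+00C8: 2-byte form → C3 88.
U+0074: 1-byte form → 74.
U+616C3: 4-byte form → F1 A1 9B 83.
U+FEF4B: 4-byte form → F3 BE BD 8B.
U+1D7B2: 4-byte form → F0 9D 9E B2.
Concatenated (17 bytes): CE 9F C3 88 74 F1 A1 9B 83 F3 BE BD 8B F0 9D 9E B2.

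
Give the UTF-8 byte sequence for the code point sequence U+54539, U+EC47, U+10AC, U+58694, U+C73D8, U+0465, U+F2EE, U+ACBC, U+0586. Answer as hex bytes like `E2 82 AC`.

U+54539: 4-byte form → F1 94 94 B9.
U+EC47: 3-byte form → EE B1 87.
U+10AC: 3-byte form → E1 82 AC.
U+58694: 4-byte form → F1 98 9A 94.
U+C73D8: 4-byte form → F3 87 8F 98.
U+0465: 2-byte form → D1 A5.
U+F2EE: 3-byte form → EF 8B AE.
U+ACBC: 3-byte form → EA B2 BC.
U+0586: 2-byte form → D6 86.
Concatenated (28 bytes): F1 94 94 B9 EE B1 87 E1 82 AC F1 98 9A 94 F3 87 8F 98 D1 A5 EF 8B AE EA B2 BC D6 86.

F1 94 94 B9 EE B1 87 E1 82 AC F1 98 9A 94 F3 87 8F 98 D1 A5 EF 8B AE EA B2 BC D6 86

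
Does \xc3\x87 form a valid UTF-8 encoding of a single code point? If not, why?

valid

Leading byte 0xC3 = 11000011 → 2-byte form.
Continuation bytes 0x87=10000111 all match 10xxxxxx.
Decoded value 0xC7 is ≥ 0x80 (shortest form) and not a surrogate.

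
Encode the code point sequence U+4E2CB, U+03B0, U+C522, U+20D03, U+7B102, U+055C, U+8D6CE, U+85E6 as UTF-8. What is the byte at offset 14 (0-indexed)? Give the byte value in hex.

U+4E2CB → 4-byte form F1 8E 8B 8B at offsets 0–3.
U+03B0 → 2-byte form CE B0 at offsets 4–5.
U+C522 → 3-byte form EC 94 A2 at offsets 6–8.
U+20D03 → 4-byte form F0 A0 B4 83 at offsets 9–12.
U+7B102 → 4-byte form F1 BB 84 82 at offsets 13–16.
Offset 14 falls in char 5's range; it's byte 2 of F1 BB 84 82 = 0xBB.

0xBB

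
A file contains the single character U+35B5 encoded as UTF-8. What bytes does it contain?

U+35B5 = 0x35B5 = 13749 decimal. In range U+0800–U+FFFF → 3-byte form: 1110xxxx 10xxxxxx 10xxxxxx.
Binary (16 bits): 0011010110110101.
Split 4+6+6: 0011 | 010110 | 110101.
Byte 1: 11100011 = 0xE3.
Byte 2: 10010110 = 0x96.
Byte 3: 10110101 = 0xB5.

E3 96 B5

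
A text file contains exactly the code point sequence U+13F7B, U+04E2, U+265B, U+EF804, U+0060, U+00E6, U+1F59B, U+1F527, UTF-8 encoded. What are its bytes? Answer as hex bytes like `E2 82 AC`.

U+13F7B: 4-byte form → F0 93 BD BB.
U+04E2: 2-byte form → D3 A2.
U+265B: 3-byte form → E2 99 9B.
U+EF804: 4-byte form → F3 AF A0 84.
U+0060: 1-byte form → 60.
U+00E6: 2-byte form → C3 A6.
U+1F59B: 4-byte form → F0 9F 96 9B.
U+1F527: 4-byte form → F0 9F 94 A7.
Concatenated (24 bytes): F0 93 BD BB D3 A2 E2 99 9B F3 AF A0 84 60 C3 A6 F0 9F 96 9B F0 9F 94 A7.

F0 93 BD BB D3 A2 E2 99 9B F3 AF A0 84 60 C3 A6 F0 9F 96 9B F0 9F 94 A7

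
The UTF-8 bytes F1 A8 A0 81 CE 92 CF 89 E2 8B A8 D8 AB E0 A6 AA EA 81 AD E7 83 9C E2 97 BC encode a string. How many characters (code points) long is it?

9

Byte at offset 0: 0xF1 = 11110001 → 4-byte char (#1). Advance 4.
Byte at offset 4: 0xCE = 11001110 → 2-byte char (#2). Advance 2.
Byte at offset 6: 0xCF = 11001111 → 2-byte char (#3). Advance 2.
Byte at offset 8: 0xE2 = 11100010 → 3-byte char (#4). Advance 3.
Byte at offset 11: 0xD8 = 11011000 → 2-byte char (#5). Advance 2.
Byte at offset 13: 0xE0 = 11100000 → 3-byte char (#6). Advance 3.
Byte at offset 16: 0xEA = 11101010 → 3-byte char (#7). Advance 3.
Byte at offset 19: 0xE7 = 11100111 → 3-byte char (#8). Advance 3.
Byte at offset 22: 0xE2 = 11100010 → 3-byte char (#9). Advance 3.
Reached end at offset 25 after 9 code points.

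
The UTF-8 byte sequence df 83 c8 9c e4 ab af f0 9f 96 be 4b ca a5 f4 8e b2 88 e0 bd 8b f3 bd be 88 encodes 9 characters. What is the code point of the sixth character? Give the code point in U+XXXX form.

U+02A5

Offset 0: leading byte 0xDF = 11011111 → 2-byte char #1 = DF 83.
Offset 2: leading byte 0xC8 = 11001000 → 2-byte char #2 = C8 9C.
Offset 4: leading byte 0xE4 = 11100100 → 3-byte char #3 = E4 AB AF.
Offset 7: leading byte 0xF0 = 11110000 → 4-byte char #4 = F0 9F 96 BE.
Offset 11: leading byte 0x4B = 01001011 → 1-byte char #5 = 4B.
Offset 12: leading byte 0xCA = 11001010 → 2-byte char #6 = CA A5.
Leading byte 0xCA = 11001010 matches 110xxxxx → 2-byte sequence.
Byte 1: 0xCA = 11001010, payload 01010 (5 bits).
Byte 2: 0xA5 = 10100101 (10xxxxxx ✓), payload 100101.
Concatenate: 01010100101 = 0x2A5 (11 bits → U+02A5).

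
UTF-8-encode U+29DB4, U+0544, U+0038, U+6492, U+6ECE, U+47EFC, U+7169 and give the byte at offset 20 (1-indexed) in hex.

1-indexed offset 20 is 0-indexed offset 19.
U+29DB4 → 4-byte form F0 A9 B6 B4 at offsets 0–3.
U+0544 → 2-byte form D5 84 at offsets 4–5.
U+0038 → 1-byte form 38 at offsets 6–6.
U+6492 → 3-byte form E6 92 92 at offsets 7–9.
U+6ECE → 3-byte form E6 BB 8E at offsets 10–12.
U+47EFC → 4-byte form F1 87 BB BC at offsets 13–16.
U+7169 → 3-byte form E7 85 A9 at offsets 17–19.
Offset 19 falls in char 7's range; it's byte 3 of E7 85 A9 = 0xA9.

0xA9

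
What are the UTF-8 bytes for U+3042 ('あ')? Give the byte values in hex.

U+3042 = 0x3042 = 12354 decimal. In range U+0800–U+FFFF → 3-byte form: 1110xxxx 10xxxxxx 10xxxxxx.
Binary (16 bits): 0011000001000010.
Split 4+6+6: 0011 | 000001 | 000010.
Byte 1: 11100011 = 0xE3.
Byte 2: 10000001 = 0x81.
Byte 3: 10000010 = 0x82.

E3 81 82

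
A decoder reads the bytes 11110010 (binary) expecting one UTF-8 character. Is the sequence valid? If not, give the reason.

Leading byte 0xF2 = 11110010 → 4-byte form, but only 1 byte is present.

invalid (sequence truncated)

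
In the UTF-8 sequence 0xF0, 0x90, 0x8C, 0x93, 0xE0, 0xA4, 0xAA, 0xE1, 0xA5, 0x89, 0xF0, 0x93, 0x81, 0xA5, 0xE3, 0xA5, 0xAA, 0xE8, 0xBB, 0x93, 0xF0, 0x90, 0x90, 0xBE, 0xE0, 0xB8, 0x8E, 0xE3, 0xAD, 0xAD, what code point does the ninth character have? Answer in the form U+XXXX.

U+3B6D

Offset 0: leading byte 0xF0 = 11110000 → 4-byte char #1 = F0 90 8C 93.
Offset 4: leading byte 0xE0 = 11100000 → 3-byte char #2 = E0 A4 AA.
Offset 7: leading byte 0xE1 = 11100001 → 3-byte char #3 = E1 A5 89.
Offset 10: leading byte 0xF0 = 11110000 → 4-byte char #4 = F0 93 81 A5.
Offset 14: leading byte 0xE3 = 11100011 → 3-byte char #5 = E3 A5 AA.
Offset 17: leading byte 0xE8 = 11101000 → 3-byte char #6 = E8 BB 93.
Offset 20: leading byte 0xF0 = 11110000 → 4-byte char #7 = F0 90 90 BE.
Offset 24: leading byte 0xE0 = 11100000 → 3-byte char #8 = E0 B8 8E.
Offset 27: leading byte 0xE3 = 11100011 → 3-byte char #9 = E3 AD AD.
Leading byte 0xE3 = 11100011 matches 1110xxxx → 3-byte sequence.
Byte 1: 0xE3 = 11100011, payload 0011 (4 bits).
Byte 2: 0xAD = 10101101 (10xxxxxx ✓), payload 101101.
Byte 3: 0xAD = 10101101 (10xxxxxx ✓), payload 101101.
Concatenate: 0011101101101101 = 0x3B6D (16 bits → U+3B6D).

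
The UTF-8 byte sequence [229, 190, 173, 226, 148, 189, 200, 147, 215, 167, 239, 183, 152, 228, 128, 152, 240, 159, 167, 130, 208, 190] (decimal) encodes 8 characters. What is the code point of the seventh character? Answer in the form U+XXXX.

U+1F9C2

Offset 0: leading byte 0xE5 = 11100101 → 3-byte char #1 = E5 BE AD.
Offset 3: leading byte 0xE2 = 11100010 → 3-byte char #2 = E2 94 BD.
Offset 6: leading byte 0xC8 = 11001000 → 2-byte char #3 = C8 93.
Offset 8: leading byte 0xD7 = 11010111 → 2-byte char #4 = D7 A7.
Offset 10: leading byte 0xEF = 11101111 → 3-byte char #5 = EF B7 98.
Offset 13: leading byte 0xE4 = 11100100 → 3-byte char #6 = E4 80 98.
Offset 16: leading byte 0xF0 = 11110000 → 4-byte char #7 = F0 9F A7 82.
Leading byte 0xF0 = 11110000 matches 11110xxx → 4-byte sequence.
Byte 1: 0xF0 = 11110000, payload 000 (3 bits).
Byte 2: 0x9F = 10011111 (10xxxxxx ✓), payload 011111.
Byte 3: 0xA7 = 10100111 (10xxxxxx ✓), payload 100111.
Byte 4: 0x82 = 10000010 (10xxxxxx ✓), payload 000010.
Concatenate: 000011111100111000010 = 0x1F9C2 (21 bits → U+1F9C2).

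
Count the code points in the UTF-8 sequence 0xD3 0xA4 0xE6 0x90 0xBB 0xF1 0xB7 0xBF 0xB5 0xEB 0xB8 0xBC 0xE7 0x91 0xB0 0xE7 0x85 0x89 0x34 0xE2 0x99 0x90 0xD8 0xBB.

Byte at offset 0: 0xD3 = 11010011 → 2-byte char (#1). Advance 2.
Byte at offset 2: 0xE6 = 11100110 → 3-byte char (#2). Advance 3.
Byte at offset 5: 0xF1 = 11110001 → 4-byte char (#3). Advance 4.
Byte at offset 9: 0xEB = 11101011 → 3-byte char (#4). Advance 3.
Byte at offset 12: 0xE7 = 11100111 → 3-byte char (#5). Advance 3.
Byte at offset 15: 0xE7 = 11100111 → 3-byte char (#6). Advance 3.
Byte at offset 18: 0x34 = 00110100 → 1-byte char (#7). Advance 1.
Byte at offset 19: 0xE2 = 11100010 → 3-byte char (#8). Advance 3.
Byte at offset 22: 0xD8 = 11011000 → 2-byte char (#9). Advance 2.
Reached end at offset 24 after 9 code points.

9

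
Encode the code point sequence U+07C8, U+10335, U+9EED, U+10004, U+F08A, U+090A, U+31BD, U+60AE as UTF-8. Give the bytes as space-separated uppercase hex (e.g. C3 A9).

DF 88 F0 90 8C B5 E9 BB AD F0 90 80 84 EF 82 8A E0 A4 8A E3 86 BD E6 82 AE

U+07C8: 2-byte form → DF 88.
U+10335: 4-byte form → F0 90 8C B5.
U+9EED: 3-byte form → E9 BB AD.
U+10004: 4-byte form → F0 90 80 84.
U+F08A: 3-byte form → EF 82 8A.
U+090A: 3-byte form → E0 A4 8A.
U+31BD: 3-byte form → E3 86 BD.
U+60AE: 3-byte form → E6 82 AE.
Concatenated (25 bytes): DF 88 F0 90 8C B5 E9 BB AD F0 90 80 84 EF 82 8A E0 A4 8A E3 86 BD E6 82 AE.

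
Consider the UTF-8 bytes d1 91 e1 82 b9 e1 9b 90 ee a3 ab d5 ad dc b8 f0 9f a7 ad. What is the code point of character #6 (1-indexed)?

U+0738

Offset 0: leading byte 0xD1 = 11010001 → 2-byte char #1 = D1 91.
Offset 2: leading byte 0xE1 = 11100001 → 3-byte char #2 = E1 82 B9.
Offset 5: leading byte 0xE1 = 11100001 → 3-byte char #3 = E1 9B 90.
Offset 8: leading byte 0xEE = 11101110 → 3-byte char #4 = EE A3 AB.
Offset 11: leading byte 0xD5 = 11010101 → 2-byte char #5 = D5 AD.
Offset 13: leading byte 0xDC = 11011100 → 2-byte char #6 = DC B8.
Leading byte 0xDC = 11011100 matches 110xxxxx → 2-byte sequence.
Byte 1: 0xDC = 11011100, payload 11100 (5 bits).
Byte 2: 0xB8 = 10111000 (10xxxxxx ✓), payload 111000.
Concatenate: 11100111000 = 0x738 (11 bits → U+0738).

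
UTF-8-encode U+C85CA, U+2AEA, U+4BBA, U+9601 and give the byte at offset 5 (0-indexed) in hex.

0xAB

U+C85CA → 4-byte form F3 88 97 8A at offsets 0–3.
U+2AEA → 3-byte form E2 AB AA at offsets 4–6.
Offset 5 falls in char 2's range; it's byte 2 of E2 AB AA = 0xAB.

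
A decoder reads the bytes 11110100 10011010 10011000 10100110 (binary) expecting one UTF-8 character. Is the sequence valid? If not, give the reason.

Leading byte 0xF4 = 11110100 → 4-byte form.
Payload = 0x11A626, which exceeds U+10FFFF, the maximum Unicode code point. (Leading bytes F5–FF, or F4 followed by ≥ 0x90, are invalid.)

invalid (encodes a value above U+10FFFF)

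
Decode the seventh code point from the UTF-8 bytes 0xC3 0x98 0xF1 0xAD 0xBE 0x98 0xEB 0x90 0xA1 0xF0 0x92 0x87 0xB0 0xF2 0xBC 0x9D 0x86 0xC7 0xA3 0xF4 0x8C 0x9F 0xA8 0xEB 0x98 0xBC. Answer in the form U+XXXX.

U+10C7E8

Offset 0: leading byte 0xC3 = 11000011 → 2-byte char #1 = C3 98.
Offset 2: leading byte 0xF1 = 11110001 → 4-byte char #2 = F1 AD BE 98.
Offset 6: leading byte 0xEB = 11101011 → 3-byte char #3 = EB 90 A1.
Offset 9: leading byte 0xF0 = 11110000 → 4-byte char #4 = F0 92 87 B0.
Offset 13: leading byte 0xF2 = 11110010 → 4-byte char #5 = F2 BC 9D 86.
Offset 17: leading byte 0xC7 = 11000111 → 2-byte char #6 = C7 A3.
Offset 19: leading byte 0xF4 = 11110100 → 4-byte char #7 = F4 8C 9F A8.
Leading byte 0xF4 = 11110100 matches 11110xxx → 4-byte sequence.
Byte 1: 0xF4 = 11110100, payload 100 (3 bits).
Byte 2: 0x8C = 10001100 (10xxxxxx ✓), payload 001100.
Byte 3: 0x9F = 10011111 (10xxxxxx ✓), payload 011111.
Byte 4: 0xA8 = 10101000 (10xxxxxx ✓), payload 101000.
Concatenate: 100001100011111101000 = 0x10C7E8 (21 bits → U+10C7E8).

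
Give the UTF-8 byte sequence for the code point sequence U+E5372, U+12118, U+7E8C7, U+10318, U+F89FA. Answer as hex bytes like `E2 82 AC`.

U+E5372: 4-byte form → F3 A5 8D B2.
U+12118: 4-byte form → F0 92 84 98.
U+7E8C7: 4-byte form → F1 BE A3 87.
U+10318: 4-byte form → F0 90 8C 98.
U+F89FA: 4-byte form → F3 B8 A7 BA.
Concatenated (20 bytes): F3 A5 8D B2 F0 92 84 98 F1 BE A3 87 F0 90 8C 98 F3 B8 A7 BA.

F3 A5 8D B2 F0 92 84 98 F1 BE A3 87 F0 90 8C 98 F3 B8 A7 BA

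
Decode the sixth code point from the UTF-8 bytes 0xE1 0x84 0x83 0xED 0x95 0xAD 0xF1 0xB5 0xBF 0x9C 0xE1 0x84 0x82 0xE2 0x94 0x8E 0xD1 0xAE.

Offset 0: leading byte 0xE1 = 11100001 → 3-byte char #1 = E1 84 83.
Offset 3: leading byte 0xED = 11101101 → 3-byte char #2 = ED 95 AD.
Offset 6: leading byte 0xF1 = 11110001 → 4-byte char #3 = F1 B5 BF 9C.
Offset 10: leading byte 0xE1 = 11100001 → 3-byte char #4 = E1 84 82.
Offset 13: leading byte 0xE2 = 11100010 → 3-byte char #5 = E2 94 8E.
Offset 16: leading byte 0xD1 = 11010001 → 2-byte char #6 = D1 AE.
Leading byte 0xD1 = 11010001 matches 110xxxxx → 2-byte sequence.
Byte 1: 0xD1 = 11010001, payload 10001 (5 bits).
Byte 2: 0xAE = 10101110 (10xxxxxx ✓), payload 101110.
Concatenate: 10001101110 = 0x46E (11 bits → U+046E).

U+046E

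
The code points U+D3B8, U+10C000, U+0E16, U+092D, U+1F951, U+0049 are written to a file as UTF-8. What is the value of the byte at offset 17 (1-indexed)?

0x91

1-indexed offset 17 is 0-indexed offset 16.
U+D3B8 → 3-byte form ED 8E B8 at offsets 0–2.
U+10C000 → 4-byte form F4 8C 80 80 at offsets 3–6.
U+0E16 → 3-byte form E0 B8 96 at offsets 7–9.
U+092D → 3-byte form E0 A4 AD at offsets 10–12.
U+1F951 → 4-byte form F0 9F A5 91 at offsets 13–16.
Offset 16 falls in char 5's range; it's byte 4 of F0 9F A5 91 = 0x91.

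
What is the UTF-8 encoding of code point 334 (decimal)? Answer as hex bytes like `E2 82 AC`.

C5 8E

U+014E = 0x14E = 334 decimal. In range U+0080–U+07FF → 2-byte form: 110xxxxx 10xxxxxx.
Binary (11 bits): 00101001110.
Split 5+6: 00101 | 001110.
Byte 1: 11000101 = 0xC5.
Byte 2: 10001110 = 0x8E.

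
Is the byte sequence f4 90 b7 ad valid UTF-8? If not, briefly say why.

invalid (encodes a value above U+10FFFF)

Leading byte 0xF4 = 11110100 → 4-byte form.
Payload = 0x110DED, which exceeds U+10FFFF, the maximum Unicode code point. (Leading bytes F5–FF, or F4 followed by ≥ 0x90, are invalid.)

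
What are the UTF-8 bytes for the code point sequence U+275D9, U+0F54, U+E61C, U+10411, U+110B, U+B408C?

F0 A7 97 99 E0 BD 94 EE 98 9C F0 90 90 91 E1 84 8B F2 B4 82 8C

U+275D9: 4-byte form → F0 A7 97 99.
U+0F54: 3-byte form → E0 BD 94.
U+E61C: 3-byte form → EE 98 9C.
U+10411: 4-byte form → F0 90 90 91.
U+110B: 3-byte form → E1 84 8B.
U+B408C: 4-byte form → F2 B4 82 8C.
Concatenated (21 bytes): F0 A7 97 99 E0 BD 94 EE 98 9C F0 90 90 91 E1 84 8B F2 B4 82 8C.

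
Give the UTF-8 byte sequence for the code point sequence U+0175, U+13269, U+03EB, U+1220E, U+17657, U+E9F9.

U+0175: 2-byte form → C5 B5.
U+13269: 4-byte form → F0 93 89 A9.
U+03EB: 2-byte form → CF AB.
U+1220E: 4-byte form → F0 92 88 8E.
U+17657: 4-byte form → F0 97 99 97.
U+E9F9: 3-byte form → EE A7 B9.
Concatenated (19 bytes): C5 B5 F0 93 89 A9 CF AB F0 92 88 8E F0 97 99 97 EE A7 B9.

C5 B5 F0 93 89 A9 CF AB F0 92 88 8E F0 97 99 97 EE A7 B9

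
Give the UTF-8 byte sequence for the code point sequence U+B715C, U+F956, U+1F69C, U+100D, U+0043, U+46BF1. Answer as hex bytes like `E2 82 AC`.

F2 B7 85 9C EF A5 96 F0 9F 9A 9C E1 80 8D 43 F1 86 AF B1

U+B715C: 4-byte form → F2 B7 85 9C.
U+F956: 3-byte form → EF A5 96.
U+1F69C: 4-byte form → F0 9F 9A 9C.
U+100D: 3-byte form → E1 80 8D.
U+0043: 1-byte form → 43.
U+46BF1: 4-byte form → F1 86 AF B1.
Concatenated (19 bytes): F2 B7 85 9C EF A5 96 F0 9F 9A 9C E1 80 8D 43 F1 86 AF B1.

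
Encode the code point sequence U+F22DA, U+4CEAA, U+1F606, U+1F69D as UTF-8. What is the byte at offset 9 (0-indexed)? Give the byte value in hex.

0x9F

U+F22DA → 4-byte form F3 B2 8B 9A at offsets 0–3.
U+4CEAA → 4-byte form F1 8C BA AA at offsets 4–7.
U+1F606 → 4-byte form F0 9F 98 86 at offsets 8–11.
Offset 9 falls in char 3's range; it's byte 2 of F0 9F 98 86 = 0x9F.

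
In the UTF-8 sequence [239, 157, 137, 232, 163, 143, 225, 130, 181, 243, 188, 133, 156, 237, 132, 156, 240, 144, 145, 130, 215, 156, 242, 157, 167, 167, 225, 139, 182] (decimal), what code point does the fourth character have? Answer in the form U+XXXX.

U+FC15C

Offset 0: leading byte 0xEF = 11101111 → 3-byte char #1 = EF 9D 89.
Offset 3: leading byte 0xE8 = 11101000 → 3-byte char #2 = E8 A3 8F.
Offset 6: leading byte 0xE1 = 11100001 → 3-byte char #3 = E1 82 B5.
Offset 9: leading byte 0xF3 = 11110011 → 4-byte char #4 = F3 BC 85 9C.
Leading byte 0xF3 = 11110011 matches 11110xxx → 4-byte sequence.
Byte 1: 0xF3 = 11110011, payload 011 (3 bits).
Byte 2: 0xBC = 10111100 (10xxxxxx ✓), payload 111100.
Byte 3: 0x85 = 10000101 (10xxxxxx ✓), payload 000101.
Byte 4: 0x9C = 10011100 (10xxxxxx ✓), payload 011100.
Concatenate: 011111100000101011100 = 0xFC15C (21 bits → U+FC15C).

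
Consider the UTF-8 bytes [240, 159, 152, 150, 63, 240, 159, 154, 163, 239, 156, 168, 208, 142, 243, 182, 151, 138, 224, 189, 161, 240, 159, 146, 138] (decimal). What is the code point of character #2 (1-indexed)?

Offset 0: leading byte 0xF0 = 11110000 → 4-byte char #1 = F0 9F 98 96.
Offset 4: leading byte 0x3F = 00111111 → 1-byte char #2 = 3F.
Leading byte 0x3F = 00111111 matches 0xxxxxxx → 1-byte sequence.
Byte 1: 0x3F = 00111111, payload 0111111 (7 bits).
Concatenate: 0111111 = 0x3F (7 bits → U+003F).

U+003F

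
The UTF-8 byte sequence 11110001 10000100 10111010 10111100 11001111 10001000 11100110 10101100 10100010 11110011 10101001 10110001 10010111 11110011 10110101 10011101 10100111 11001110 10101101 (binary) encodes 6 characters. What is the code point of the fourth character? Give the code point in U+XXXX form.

U+E9C57

Offset 0: leading byte 0xF1 = 11110001 → 4-byte char #1 = F1 84 BA BC.
Offset 4: leading byte 0xCF = 11001111 → 2-byte char #2 = CF 88.
Offset 6: leading byte 0xE6 = 11100110 → 3-byte char #3 = E6 AC A2.
Offset 9: leading byte 0xF3 = 11110011 → 4-byte char #4 = F3 A9 B1 97.
Leading byte 0xF3 = 11110011 matches 11110xxx → 4-byte sequence.
Byte 1: 0xF3 = 11110011, payload 011 (3 bits).
Byte 2: 0xA9 = 10101001 (10xxxxxx ✓), payload 101001.
Byte 3: 0xB1 = 10110001 (10xxxxxx ✓), payload 110001.
Byte 4: 0x97 = 10010111 (10xxxxxx ✓), payload 010111.
Concatenate: 011101001110001010111 = 0xE9C57 (21 bits → U+E9C57).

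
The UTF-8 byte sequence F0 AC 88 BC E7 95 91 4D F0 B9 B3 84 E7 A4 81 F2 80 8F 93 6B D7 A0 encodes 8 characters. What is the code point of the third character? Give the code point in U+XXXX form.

U+004D

Offset 0: leading byte 0xF0 = 11110000 → 4-byte char #1 = F0 AC 88 BC.
Offset 4: leading byte 0xE7 = 11100111 → 3-byte char #2 = E7 95 91.
Offset 7: leading byte 0x4D = 01001101 → 1-byte char #3 = 4D.
Leading byte 0x4D = 01001101 matches 0xxxxxxx → 1-byte sequence.
Byte 1: 0x4D = 01001101, payload 1001101 (7 bits).
Concatenate: 1001101 = 0x4D (7 bits → U+004D).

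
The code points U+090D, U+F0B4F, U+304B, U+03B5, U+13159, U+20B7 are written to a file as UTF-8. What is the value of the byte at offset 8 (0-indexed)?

U+090D → 3-byte form E0 A4 8D at offsets 0–2.
U+F0B4F → 4-byte form F3 B0 AD 8F at offsets 3–6.
U+304B → 3-byte form E3 81 8B at offsets 7–9.
Offset 8 falls in char 3's range; it's byte 2 of E3 81 8B = 0x81.

0x81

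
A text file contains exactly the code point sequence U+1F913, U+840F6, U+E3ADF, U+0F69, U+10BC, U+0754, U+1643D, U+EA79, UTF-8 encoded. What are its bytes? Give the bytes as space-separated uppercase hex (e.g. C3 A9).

F0 9F A4 93 F2 84 83 B6 F3 A3 AB 9F E0 BD A9 E1 82 BC DD 94 F0 96 90 BD EE A9 B9

U+1F913: 4-byte form → F0 9F A4 93.
U+840F6: 4-byte form → F2 84 83 B6.
U+E3ADF: 4-byte form → F3 A3 AB 9F.
U+0F69: 3-byte form → E0 BD A9.
U+10BC: 3-byte form → E1 82 BC.
U+0754: 2-byte form → DD 94.
U+1643D: 4-byte form → F0 96 90 BD.
U+EA79: 3-byte form → EE A9 B9.
Concatenated (27 bytes): F0 9F A4 93 F2 84 83 B6 F3 A3 AB 9F E0 BD A9 E1 82 BC DD 94 F0 96 90 BD EE A9 B9.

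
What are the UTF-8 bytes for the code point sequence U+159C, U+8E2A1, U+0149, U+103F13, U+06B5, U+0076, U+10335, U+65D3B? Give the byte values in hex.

U+159C: 3-byte form → E1 96 9C.
U+8E2A1: 4-byte form → F2 8E 8A A1.
U+0149: 2-byte form → C5 89.
U+103F13: 4-byte form → F4 83 BC 93.
U+06B5: 2-byte form → DA B5.
U+0076: 1-byte form → 76.
U+10335: 4-byte form → F0 90 8C B5.
U+65D3B: 4-byte form → F1 A5 B4 BB.
Concatenated (24 bytes): E1 96 9C F2 8E 8A A1 C5 89 F4 83 BC 93 DA B5 76 F0 90 8C B5 F1 A5 B4 BB.

E1 96 9C F2 8E 8A A1 C5 89 F4 83 BC 93 DA B5 76 F0 90 8C B5 F1 A5 B4 BB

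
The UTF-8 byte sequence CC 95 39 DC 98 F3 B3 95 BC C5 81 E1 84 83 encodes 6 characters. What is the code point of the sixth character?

Offset 0: leading byte 0xCC = 11001100 → 2-byte char #1 = CC 95.
Offset 2: leading byte 0x39 = 00111001 → 1-byte char #2 = 39.
Offset 3: leading byte 0xDC = 11011100 → 2-byte char #3 = DC 98.
Offset 5: leading byte 0xF3 = 11110011 → 4-byte char #4 = F3 B3 95 BC.
Offset 9: leading byte 0xC5 = 11000101 → 2-byte char #5 = C5 81.
Offset 11: leading byte 0xE1 = 11100001 → 3-byte char #6 = E1 84 83.
Leading byte 0xE1 = 11100001 matches 1110xxxx → 3-byte sequence.
Byte 1: 0xE1 = 11100001, payload 0001 (4 bits).
Byte 2: 0x84 = 10000100 (10xxxxxx ✓), payload 000100.
Byte 3: 0x83 = 10000011 (10xxxxxx ✓), payload 000011.
Concatenate: 0001000100000011 = 0x1103 (16 bits → U+1103).

U+1103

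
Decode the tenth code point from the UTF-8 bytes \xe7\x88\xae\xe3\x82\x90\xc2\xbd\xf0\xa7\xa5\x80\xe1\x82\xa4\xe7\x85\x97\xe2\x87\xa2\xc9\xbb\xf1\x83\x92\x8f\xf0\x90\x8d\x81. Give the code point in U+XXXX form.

Offset 0: leading byte 0xE7 = 11100111 → 3-byte char #1 = E7 88 AE.
Offset 3: leading byte 0xE3 = 11100011 → 3-byte char #2 = E3 82 90.
Offset 6: leading byte 0xC2 = 11000010 → 2-byte char #3 = C2 BD.
Offset 8: leading byte 0xF0 = 11110000 → 4-byte char #4 = F0 A7 A5 80.
Offset 12: leading byte 0xE1 = 11100001 → 3-byte char #5 = E1 82 A4.
Offset 15: leading byte 0xE7 = 11100111 → 3-byte char #6 = E7 85 97.
Offset 18: leading byte 0xE2 = 11100010 → 3-byte char #7 = E2 87 A2.
Offset 21: leading byte 0xC9 = 11001001 → 2-byte char #8 = C9 BB.
Offset 23: leading byte 0xF1 = 11110001 → 4-byte char #9 = F1 83 92 8F.
Offset 27: leading byte 0xF0 = 11110000 → 4-byte char #10 = F0 90 8D 81.
Leading byte 0xF0 = 11110000 matches 11110xxx → 4-byte sequence.
Byte 1: 0xF0 = 11110000, payload 000 (3 bits).
Byte 2: 0x90 = 10010000 (10xxxxxx ✓), payload 010000.
Byte 3: 0x8D = 10001101 (10xxxxxx ✓), payload 001101.
Byte 4: 0x81 = 10000001 (10xxxxxx ✓), payload 000001.
Concatenate: 000010000001101000001 = 0x10341 (21 bits → U+10341).

U+10341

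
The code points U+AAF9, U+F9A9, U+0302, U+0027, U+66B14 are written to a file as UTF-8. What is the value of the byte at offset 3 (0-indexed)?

U+AAF9 → 3-byte form EA AB B9 at offsets 0–2.
U+F9A9 → 3-byte form EF A6 A9 at offsets 3–5.
Offset 3 falls in char 2's range; it's byte 1 of EF A6 A9 = 0xEF.

0xEF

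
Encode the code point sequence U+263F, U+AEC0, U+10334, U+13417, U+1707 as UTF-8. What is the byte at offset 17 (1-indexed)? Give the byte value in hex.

1-indexed offset 17 is 0-indexed offset 16.
U+263F → 3-byte form E2 98 BF at offsets 0–2.
U+AEC0 → 3-byte form EA BB 80 at offsets 3–5.
U+10334 → 4-byte form F0 90 8C B4 at offsets 6–9.
U+13417 → 4-byte form F0 93 90 97 at offsets 10–13.
U+1707 → 3-byte form E1 9C 87 at offsets 14–16.
Offset 16 falls in char 5's range; it's byte 3 of E1 9C 87 = 0x87.

0x87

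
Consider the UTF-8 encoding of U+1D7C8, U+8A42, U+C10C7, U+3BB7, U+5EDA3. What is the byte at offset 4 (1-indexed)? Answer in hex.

1-indexed offset 4 is 0-indexed offset 3.
U+1D7C8 → 4-byte form F0 9D 9F 88 at offsets 0–3.
Offset 3 falls in char 1's range; it's byte 4 of F0 9D 9F 88 = 0x88.

0x88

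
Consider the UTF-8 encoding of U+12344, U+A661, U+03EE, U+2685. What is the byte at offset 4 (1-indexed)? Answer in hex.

0x84

1-indexed offset 4 is 0-indexed offset 3.
U+12344 → 4-byte form F0 92 8D 84 at offsets 0–3.
Offset 3 falls in char 1's range; it's byte 4 of F0 92 8D 84 = 0x84.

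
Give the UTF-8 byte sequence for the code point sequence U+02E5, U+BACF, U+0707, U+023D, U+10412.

U+02E5: 2-byte form → CB A5.
U+BACF: 3-byte form → EB AB 8F.
U+0707: 2-byte form → DC 87.
U+023D: 2-byte form → C8 BD.
U+10412: 4-byte form → F0 90 90 92.
Concatenated (13 bytes): CB A5 EB AB 8F DC 87 C8 BD F0 90 90 92.

CB A5 EB AB 8F DC 87 C8 BD F0 90 90 92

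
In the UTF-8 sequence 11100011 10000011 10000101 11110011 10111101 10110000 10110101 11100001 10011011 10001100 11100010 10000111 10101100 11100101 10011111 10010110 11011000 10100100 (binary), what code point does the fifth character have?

U+57D6

Offset 0: leading byte 0xE3 = 11100011 → 3-byte char #1 = E3 83 85.
Offset 3: leading byte 0xF3 = 11110011 → 4-byte char #2 = F3 BD B0 B5.
Offset 7: leading byte 0xE1 = 11100001 → 3-byte char #3 = E1 9B 8C.
Offset 10: leading byte 0xE2 = 11100010 → 3-byte char #4 = E2 87 AC.
Offset 13: leading byte 0xE5 = 11100101 → 3-byte char #5 = E5 9F 96.
Leading byte 0xE5 = 11100101 matches 1110xxxx → 3-byte sequence.
Byte 1: 0xE5 = 11100101, payload 0101 (4 bits).
Byte 2: 0x9F = 10011111 (10xxxxxx ✓), payload 011111.
Byte 3: 0x96 = 10010110 (10xxxxxx ✓), payload 010110.
Concatenate: 0101011111010110 = 0x57D6 (16 bits → U+57D6).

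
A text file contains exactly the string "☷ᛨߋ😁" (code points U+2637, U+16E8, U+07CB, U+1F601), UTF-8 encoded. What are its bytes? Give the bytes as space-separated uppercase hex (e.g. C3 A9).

U+2637: 3-byte form → E2 98 B7.
U+16E8: 3-byte form → E1 9B A8.
U+07CB: 2-byte form → DF 8B.
U+1F601: 4-byte form → F0 9F 98 81.
Concatenated (12 bytes): E2 98 B7 E1 9B A8 DF 8B F0 9F 98 81.

E2 98 B7 E1 9B A8 DF 8B F0 9F 98 81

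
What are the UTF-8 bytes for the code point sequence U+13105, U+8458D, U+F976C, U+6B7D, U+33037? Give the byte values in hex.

F0 93 84 85 F2 84 96 8D F3 B9 9D AC E6 AD BD F0 B3 80 B7

U+13105: 4-byte form → F0 93 84 85.
U+8458D: 4-byte form → F2 84 96 8D.
U+F976C: 4-byte form → F3 B9 9D AC.
U+6B7D: 3-byte form → E6 AD BD.
U+33037: 4-byte form → F0 B3 80 B7.
Concatenated (19 bytes): F0 93 84 85 F2 84 96 8D F3 B9 9D AC E6 AD BD F0 B3 80 B7.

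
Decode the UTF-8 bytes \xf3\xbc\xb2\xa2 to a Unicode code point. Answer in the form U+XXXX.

U+FCCA2

Leading byte 0xF3 = 11110011 matches 11110xxx → 4-byte sequence.
Byte 1: 0xF3 = 11110011, payload 011 (3 bits).
Byte 2: 0xBC = 10111100 (10xxxxxx ✓), payload 111100.
Byte 3: 0xB2 = 10110010 (10xxxxxx ✓), payload 110010.
Byte 4: 0xA2 = 10100010 (10xxxxxx ✓), payload 100010.
Concatenate: 011111100110010100010 = 0xFCCA2 (21 bits → U+FCCA2).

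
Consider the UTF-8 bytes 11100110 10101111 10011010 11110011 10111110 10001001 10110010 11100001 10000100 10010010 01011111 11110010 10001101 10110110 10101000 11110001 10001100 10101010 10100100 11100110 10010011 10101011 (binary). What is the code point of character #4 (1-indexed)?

U+005F

Offset 0: leading byte 0xE6 = 11100110 → 3-byte char #1 = E6 AF 9A.
Offset 3: leading byte 0xF3 = 11110011 → 4-byte char #2 = F3 BE 89 B2.
Offset 7: leading byte 0xE1 = 11100001 → 3-byte char #3 = E1 84 92.
Offset 10: leading byte 0x5F = 01011111 → 1-byte char #4 = 5F.
Leading byte 0x5F = 01011111 matches 0xxxxxxx → 1-byte sequence.
Byte 1: 0x5F = 01011111, payload 1011111 (7 bits).
Concatenate: 1011111 = 0x5F (7 bits → U+005F).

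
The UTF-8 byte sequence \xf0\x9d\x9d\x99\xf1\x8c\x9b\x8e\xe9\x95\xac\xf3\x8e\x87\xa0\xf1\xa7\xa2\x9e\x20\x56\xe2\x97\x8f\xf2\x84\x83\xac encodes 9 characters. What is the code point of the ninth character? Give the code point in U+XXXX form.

U+840EC

Offset 0: leading byte 0xF0 = 11110000 → 4-byte char #1 = F0 9D 9D 99.
Offset 4: leading byte 0xF1 = 11110001 → 4-byte char #2 = F1 8C 9B 8E.
Offset 8: leading byte 0xE9 = 11101001 → 3-byte char #3 = E9 95 AC.
Offset 11: leading byte 0xF3 = 11110011 → 4-byte char #4 = F3 8E 87 A0.
Offset 15: leading byte 0xF1 = 11110001 → 4-byte char #5 = F1 A7 A2 9E.
Offset 19: leading byte 0x20 = 00100000 → 1-byte char #6 = 20.
Offset 20: leading byte 0x56 = 01010110 → 1-byte char #7 = 56.
Offset 21: leading byte 0xE2 = 11100010 → 3-byte char #8 = E2 97 8F.
Offset 24: leading byte 0xF2 = 11110010 → 4-byte char #9 = F2 84 83 AC.
Leading byte 0xF2 = 11110010 matches 11110xxx → 4-byte sequence.
Byte 1: 0xF2 = 11110010, payload 010 (3 bits).
Byte 2: 0x84 = 10000100 (10xxxxxx ✓), payload 000100.
Byte 3: 0x83 = 10000011 (10xxxxxx ✓), payload 000011.
Byte 4: 0xAC = 10101100 (10xxxxxx ✓), payload 101100.
Concatenate: 010000100000011101100 = 0x840EC (21 bits → U+840EC).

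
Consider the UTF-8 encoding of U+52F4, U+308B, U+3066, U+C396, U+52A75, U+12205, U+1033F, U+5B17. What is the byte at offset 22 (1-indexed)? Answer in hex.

0x90

1-indexed offset 22 is 0-indexed offset 21.
U+52F4 → 3-byte form E5 8B B4 at offsets 0–2.
U+308B → 3-byte form E3 82 8B at offsets 3–5.
U+3066 → 3-byte form E3 81 A6 at offsets 6–8.
U+C396 → 3-byte form EC 8E 96 at offsets 9–11.
U+52A75 → 4-byte form F1 92 A9 B5 at offsets 12–15.
U+12205 → 4-byte form F0 92 88 85 at offsets 16–19.
U+1033F → 4-byte form F0 90 8C BF at offsets 20–23.
Offset 21 falls in char 7's range; it's byte 2 of F0 90 8C BF = 0x90.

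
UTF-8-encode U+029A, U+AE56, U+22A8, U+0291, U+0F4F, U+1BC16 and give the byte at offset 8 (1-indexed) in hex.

0xA8

1-indexed offset 8 is 0-indexed offset 7.
U+029A → 2-byte form CA 9A at offsets 0–1.
U+AE56 → 3-byte form EA B9 96 at offsets 2–4.
U+22A8 → 3-byte form E2 8A A8 at offsets 5–7.
Offset 7 falls in char 3's range; it's byte 3 of E2 8A A8 = 0xA8.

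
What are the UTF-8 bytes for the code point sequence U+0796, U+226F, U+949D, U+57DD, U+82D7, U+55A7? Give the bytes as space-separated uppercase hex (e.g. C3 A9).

U+0796: 2-byte form → DE 96.
U+226F: 3-byte form → E2 89 AF.
U+949D: 3-byte form → E9 92 9D.
U+57DD: 3-byte form → E5 9F 9D.
U+82D7: 3-byte form → E8 8B 97.
U+55A7: 3-byte form → E5 96 A7.
Concatenated (17 bytes): DE 96 E2 89 AF E9 92 9D E5 9F 9D E8 8B 97 E5 96 A7.

DE 96 E2 89 AF E9 92 9D E5 9F 9D E8 8B 97 E5 96 A7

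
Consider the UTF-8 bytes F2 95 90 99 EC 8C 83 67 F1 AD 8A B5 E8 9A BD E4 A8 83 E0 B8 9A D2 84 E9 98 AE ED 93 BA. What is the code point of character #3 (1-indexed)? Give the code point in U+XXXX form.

U+0067

Offset 0: leading byte 0xF2 = 11110010 → 4-byte char #1 = F2 95 90 99.
Offset 4: leading byte 0xEC = 11101100 → 3-byte char #2 = EC 8C 83.
Offset 7: leading byte 0x67 = 01100111 → 1-byte char #3 = 67.
Leading byte 0x67 = 01100111 matches 0xxxxxxx → 1-byte sequence.
Byte 1: 0x67 = 01100111, payload 1100111 (7 bits).
Concatenate: 1100111 = 0x67 (7 bits → U+0067).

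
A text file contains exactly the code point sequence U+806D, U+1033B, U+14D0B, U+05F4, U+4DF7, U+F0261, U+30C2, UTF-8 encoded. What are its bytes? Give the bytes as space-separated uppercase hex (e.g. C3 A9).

E8 81 AD F0 90 8C BB F0 94 B4 8B D7 B4 E4 B7 B7 F3 B0 89 A1 E3 83 82

U+806D: 3-byte form → E8 81 AD.
U+1033B: 4-byte form → F0 90 8C BB.
U+14D0B: 4-byte form → F0 94 B4 8B.
U+05F4: 2-byte form → D7 B4.
U+4DF7: 3-byte form → E4 B7 B7.
U+F0261: 4-byte form → F3 B0 89 A1.
U+30C2: 3-byte form → E3 83 82.
Concatenated (23 bytes): E8 81 AD F0 90 8C BB F0 94 B4 8B D7 B4 E4 B7 B7 F3 B0 89 A1 E3 83 82.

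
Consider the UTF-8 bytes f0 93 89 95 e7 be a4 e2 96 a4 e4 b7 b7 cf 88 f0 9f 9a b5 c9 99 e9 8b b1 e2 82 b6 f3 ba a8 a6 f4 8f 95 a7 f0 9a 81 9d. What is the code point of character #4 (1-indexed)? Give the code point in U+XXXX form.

Offset 0: leading byte 0xF0 = 11110000 → 4-byte char #1 = F0 93 89 95.
Offset 4: leading byte 0xE7 = 11100111 → 3-byte char #2 = E7 BE A4.
Offset 7: leading byte 0xE2 = 11100010 → 3-byte char #3 = E2 96 A4.
Offset 10: leading byte 0xE4 = 11100100 → 3-byte char #4 = E4 B7 B7.
Leading byte 0xE4 = 11100100 matches 1110xxxx → 3-byte sequence.
Byte 1: 0xE4 = 11100100, payload 0100 (4 bits).
Byte 2: 0xB7 = 10110111 (10xxxxxx ✓), payload 110111.
Byte 3: 0xB7 = 10110111 (10xxxxxx ✓), payload 110111.
Concatenate: 0100110111110111 = 0x4DF7 (16 bits → U+4DF7).

U+4DF7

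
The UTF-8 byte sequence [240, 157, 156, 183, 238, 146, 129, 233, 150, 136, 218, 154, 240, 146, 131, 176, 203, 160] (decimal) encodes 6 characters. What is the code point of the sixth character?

Offset 0: leading byte 0xF0 = 11110000 → 4-byte char #1 = F0 9D 9C B7.
Offset 4: leading byte 0xEE = 11101110 → 3-byte char #2 = EE 92 81.
Offset 7: leading byte 0xE9 = 11101001 → 3-byte char #3 = E9 96 88.
Offset 10: leading byte 0xDA = 11011010 → 2-byte char #4 = DA 9A.
Offset 12: leading byte 0xF0 = 11110000 → 4-byte char #5 = F0 92 83 B0.
Offset 16: leading byte 0xCB = 11001011 → 2-byte char #6 = CB A0.
Leading byte 0xCB = 11001011 matches 110xxxxx → 2-byte sequence.
Byte 1: 0xCB = 11001011, payload 01011 (5 bits).
Byte 2: 0xA0 = 10100000 (10xxxxxx ✓), payload 100000.
Concatenate: 01011100000 = 0x2E0 (11 bits → U+02E0).

U+02E0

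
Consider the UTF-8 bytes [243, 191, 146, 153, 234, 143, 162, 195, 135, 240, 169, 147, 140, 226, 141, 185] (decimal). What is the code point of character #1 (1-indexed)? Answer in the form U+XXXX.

Offset 0: leading byte 0xF3 = 11110011 → 4-byte char #1 = F3 BF 92 99.
Leading byte 0xF3 = 11110011 matches 11110xxx → 4-byte sequence.
Byte 1: 0xF3 = 11110011, payload 011 (3 bits).
Byte 2: 0xBF = 10111111 (10xxxxxx ✓), payload 111111.
Byte 3: 0x92 = 10010010 (10xxxxxx ✓), payload 010010.
Byte 4: 0x99 = 10011001 (10xxxxxx ✓), payload 011001.
Concatenate: 011111111010010011001 = 0xFF499 (21 bits → U+FF499).

U+FF499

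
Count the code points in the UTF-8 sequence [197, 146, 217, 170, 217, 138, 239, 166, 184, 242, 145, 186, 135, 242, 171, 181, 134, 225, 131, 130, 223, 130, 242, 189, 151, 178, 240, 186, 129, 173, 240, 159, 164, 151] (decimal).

11

Byte at offset 0: 0xC5 = 11000101 → 2-byte char (#1). Advance 2.
Byte at offset 2: 0xD9 = 11011001 → 2-byte char (#2). Advance 2.
Byte at offset 4: 0xD9 = 11011001 → 2-byte char (#3). Advance 2.
Byte at offset 6: 0xEF = 11101111 → 3-byte char (#4). Advance 3.
Byte at offset 9: 0xF2 = 11110010 → 4-byte char (#5). Advance 4.
Byte at offset 13: 0xF2 = 11110010 → 4-byte char (#6). Advance 4.
Byte at offset 17: 0xE1 = 11100001 → 3-byte char (#7). Advance 3.
Byte at offset 20: 0xDF = 11011111 → 2-byte char (#8). Advance 2.
Byte at offset 22: 0xF2 = 11110010 → 4-byte char (#9). Advance 4.
Byte at offset 26: 0xF0 = 11110000 → 4-byte char (#10). Advance 4.
Byte at offset 30: 0xF0 = 11110000 → 4-byte char (#11). Advance 4.
Reached end at offset 34 after 11 code points.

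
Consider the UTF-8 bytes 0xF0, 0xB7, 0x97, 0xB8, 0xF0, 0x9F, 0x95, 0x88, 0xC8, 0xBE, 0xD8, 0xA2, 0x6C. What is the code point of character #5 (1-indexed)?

Offset 0: leading byte 0xF0 = 11110000 → 4-byte char #1 = F0 B7 97 B8.
Offset 4: leading byte 0xF0 = 11110000 → 4-byte char #2 = F0 9F 95 88.
Offset 8: leading byte 0xC8 = 11001000 → 2-byte char #3 = C8 BE.
Offset 10: leading byte 0xD8 = 11011000 → 2-byte char #4 = D8 A2.
Offset 12: leading byte 0x6C = 01101100 → 1-byte char #5 = 6C.
Leading byte 0x6C = 01101100 matches 0xxxxxxx → 1-byte sequence.
Byte 1: 0x6C = 01101100, payload 1101100 (7 bits).
Concatenate: 1101100 = 0x6C (7 bits → U+006C).

U+006C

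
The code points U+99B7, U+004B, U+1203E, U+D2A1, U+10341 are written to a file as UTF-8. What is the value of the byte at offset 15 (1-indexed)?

0x81

1-indexed offset 15 is 0-indexed offset 14.
U+99B7 → 3-byte form E9 A6 B7 at offsets 0–2.
U+004B → 1-byte form 4B at offsets 3–3.
U+1203E → 4-byte form F0 92 80 BE at offsets 4–7.
U+D2A1 → 3-byte form ED 8A A1 at offsets 8–10.
U+10341 → 4-byte form F0 90 8D 81 at offsets 11–14.
Offset 14 falls in char 5's range; it's byte 4 of F0 90 8D 81 = 0x81.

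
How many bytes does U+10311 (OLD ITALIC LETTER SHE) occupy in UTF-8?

4

U+10311 = 0x10311. UTF-8 uses 1 byte below 0x80, 2 below 0x800, 3 below 0x10000, 4 up to 0x10FFFF. 0x10311 is in U+10000–U+10FFFF → 4 bytes.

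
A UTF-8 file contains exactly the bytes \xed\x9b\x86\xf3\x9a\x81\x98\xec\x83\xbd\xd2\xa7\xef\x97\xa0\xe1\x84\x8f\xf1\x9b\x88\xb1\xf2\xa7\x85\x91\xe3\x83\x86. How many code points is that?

9

Byte at offset 0: 0xED = 11101101 → 3-byte char (#1). Advance 3.
Byte at offset 3: 0xF3 = 11110011 → 4-byte char (#2). Advance 4.
Byte at offset 7: 0xEC = 11101100 → 3-byte char (#3). Advance 3.
Byte at offset 10: 0xD2 = 11010010 → 2-byte char (#4). Advance 2.
Byte at offset 12: 0xEF = 11101111 → 3-byte char (#5). Advance 3.
Byte at offset 15: 0xE1 = 11100001 → 3-byte char (#6). Advance 3.
Byte at offset 18: 0xF1 = 11110001 → 4-byte char (#7). Advance 4.
Byte at offset 22: 0xF2 = 11110010 → 4-byte char (#8). Advance 4.
Byte at offset 26: 0xE3 = 11100011 → 3-byte char (#9). Advance 3.
Reached end at offset 29 after 9 code points.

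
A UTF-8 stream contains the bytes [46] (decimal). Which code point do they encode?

U+002E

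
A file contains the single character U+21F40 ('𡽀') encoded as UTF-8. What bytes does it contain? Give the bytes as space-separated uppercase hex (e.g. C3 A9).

U+21F40 = 0x21F40 = 139072 decimal. In range U+10000–U+10FFFF → 4-byte form: 11110xxx 10xxxxxx 10xxxxxx 10xxxxxx.
Binary (21 bits): 000100001111101000000.
Split 3+6+6+6: 000 | 100001 | 111101 | 000000.
Byte 1: 11110000 = 0xF0.
Byte 2: 10100001 = 0xA1.
Byte 3: 10111101 = 0xBD.
Byte 4: 10000000 = 0x80.

F0 A1 BD 80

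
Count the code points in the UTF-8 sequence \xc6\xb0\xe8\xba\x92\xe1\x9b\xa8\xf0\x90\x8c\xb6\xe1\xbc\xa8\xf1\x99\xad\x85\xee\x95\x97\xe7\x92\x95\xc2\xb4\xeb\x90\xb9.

10

Byte at offset 0: 0xC6 = 11000110 → 2-byte char (#1). Advance 2.
Byte at offset 2: 0xE8 = 11101000 → 3-byte char (#2). Advance 3.
Byte at offset 5: 0xE1 = 11100001 → 3-byte char (#3). Advance 3.
Byte at offset 8: 0xF0 = 11110000 → 4-byte char (#4). Advance 4.
Byte at offset 12: 0xE1 = 11100001 → 3-byte char (#5). Advance 3.
Byte at offset 15: 0xF1 = 11110001 → 4-byte char (#6). Advance 4.
Byte at offset 19: 0xEE = 11101110 → 3-byte char (#7). Advance 3.
Byte at offset 22: 0xE7 = 11100111 → 3-byte char (#8). Advance 3.
Byte at offset 25: 0xC2 = 11000010 → 2-byte char (#9). Advance 2.
Byte at offset 27: 0xEB = 11101011 → 3-byte char (#10). Advance 3.
Reached end at offset 30 after 10 code points.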